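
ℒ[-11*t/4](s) -11/(4*s^2)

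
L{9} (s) 9/s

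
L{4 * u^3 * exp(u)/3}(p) 8/(p - 1)^4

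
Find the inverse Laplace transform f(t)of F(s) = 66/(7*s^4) 11*t^3/7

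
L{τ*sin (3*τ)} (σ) 6*σ/ (σ^2 + 9)^2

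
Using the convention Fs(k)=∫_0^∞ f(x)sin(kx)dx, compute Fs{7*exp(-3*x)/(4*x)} 7*atan(k/3)/4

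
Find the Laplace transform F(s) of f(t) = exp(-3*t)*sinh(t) 1/((s+3) ^2 - 1) 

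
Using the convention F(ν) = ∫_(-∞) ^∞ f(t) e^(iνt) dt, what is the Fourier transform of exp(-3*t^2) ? sqrt(3)*sqrt(pi)*exp(-ν^2/12) /3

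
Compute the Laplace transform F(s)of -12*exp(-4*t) -12/(s + 4)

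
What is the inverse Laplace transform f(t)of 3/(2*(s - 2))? 3*exp(2*t)/2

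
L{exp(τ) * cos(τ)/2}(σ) (σ - 1)/(2 * ((σ - 1)^2 + 1))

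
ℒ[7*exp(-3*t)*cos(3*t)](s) 7*(s + 3)/((s + 3)^2 + 9)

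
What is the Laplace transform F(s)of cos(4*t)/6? s/(6*(s^2 + 16))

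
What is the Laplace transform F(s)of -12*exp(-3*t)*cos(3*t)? 12*(-s - 3)/((s+3)^2+9)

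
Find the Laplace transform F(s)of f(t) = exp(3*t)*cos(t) (s - 3)/((s - 3)^2 + 1)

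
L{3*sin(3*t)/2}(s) 9/(2*(s^2 + 9))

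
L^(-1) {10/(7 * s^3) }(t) 5 * t^2/7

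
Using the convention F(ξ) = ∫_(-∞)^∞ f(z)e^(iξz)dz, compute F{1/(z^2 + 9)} pi*exp(-3*Abs(ξ))/3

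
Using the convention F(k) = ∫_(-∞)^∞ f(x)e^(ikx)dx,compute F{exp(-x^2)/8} sqrt(pi)*exp(-k^2/4)/8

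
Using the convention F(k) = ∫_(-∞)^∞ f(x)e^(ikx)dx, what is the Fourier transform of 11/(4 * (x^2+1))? 11 * pi * exp(-Abs(k))/4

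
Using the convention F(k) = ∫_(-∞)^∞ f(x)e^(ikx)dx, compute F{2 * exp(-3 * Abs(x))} 12/(k^2 + 9)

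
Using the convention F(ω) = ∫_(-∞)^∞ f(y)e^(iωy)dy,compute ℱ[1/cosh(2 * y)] pi/(2 * cosh(pi * ω/4))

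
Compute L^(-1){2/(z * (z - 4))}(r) exp(2 * r) * sinh(2 * r)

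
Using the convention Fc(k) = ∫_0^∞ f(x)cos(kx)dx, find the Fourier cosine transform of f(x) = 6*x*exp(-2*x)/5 6*(4 - k^2)/(5*(k^2 + 4)^2)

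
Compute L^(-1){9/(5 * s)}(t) 9/5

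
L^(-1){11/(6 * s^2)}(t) 11 * t/6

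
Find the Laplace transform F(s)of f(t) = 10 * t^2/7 20/(7 * s^3)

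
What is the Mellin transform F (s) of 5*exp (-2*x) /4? 5*gamma (s) / (4*2^s) 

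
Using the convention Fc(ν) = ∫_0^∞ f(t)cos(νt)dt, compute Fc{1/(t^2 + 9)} pi * exp(-3 * ν)/6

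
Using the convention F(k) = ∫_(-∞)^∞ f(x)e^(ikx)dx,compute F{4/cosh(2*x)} 2*pi/cosh(pi*k/4)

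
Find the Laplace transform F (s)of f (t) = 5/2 5/ (2*s)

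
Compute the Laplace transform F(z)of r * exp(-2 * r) (z + 2)^(-2)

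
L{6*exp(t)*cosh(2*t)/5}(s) 6*(s - 1)/(5*((s - 1)^2 - 4))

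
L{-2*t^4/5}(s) -48/(5*s^5)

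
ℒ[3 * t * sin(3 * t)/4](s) 9 * s/(2 * (s^2 + 9)^2)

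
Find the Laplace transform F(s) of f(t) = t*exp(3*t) (s - 3) ^(-2) 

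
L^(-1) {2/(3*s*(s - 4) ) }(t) exp(2*t)*sinh(2*t) /3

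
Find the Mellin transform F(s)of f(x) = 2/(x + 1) 2*pi*csc(pi*s)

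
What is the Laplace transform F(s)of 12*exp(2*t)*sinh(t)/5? 12/(5*((s - 2)^2 - 1))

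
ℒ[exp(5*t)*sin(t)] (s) 1/((s - 5)^2 + 1)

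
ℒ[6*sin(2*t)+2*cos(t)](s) 12/(s^2+4)+2*s/(s^2+1)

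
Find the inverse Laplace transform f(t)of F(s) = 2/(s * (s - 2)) 2 * exp(t) * sinh(t)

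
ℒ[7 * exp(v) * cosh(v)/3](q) 7 * (q - 1)/(3 * q * (q - 2))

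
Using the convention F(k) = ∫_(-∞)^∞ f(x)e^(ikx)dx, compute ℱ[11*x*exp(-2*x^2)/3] 11*sqrt(2)*I*sqrt(pi)*k*exp(-k^2/8)/24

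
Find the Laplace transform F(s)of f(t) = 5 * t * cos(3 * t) 5 * (s^2-9)/(s^2 + 9)^2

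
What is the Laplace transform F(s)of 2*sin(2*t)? 4/(s^2 + 4)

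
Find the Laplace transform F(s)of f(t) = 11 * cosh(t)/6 11 * s/(6 * (s^2 - 1))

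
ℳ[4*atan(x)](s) -2*pi*sec(pi*s/2) /s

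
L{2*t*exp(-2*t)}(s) 2/(s + 2)^2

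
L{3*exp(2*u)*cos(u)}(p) 3*(p - 2)/((p - 2)^2 + 1)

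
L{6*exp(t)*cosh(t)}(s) 6*(s - 1)/(s*(s - 2))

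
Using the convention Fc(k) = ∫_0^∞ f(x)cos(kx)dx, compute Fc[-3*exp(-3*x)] -9/(k^2 + 9)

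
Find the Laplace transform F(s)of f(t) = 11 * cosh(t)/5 11 * s/(5 * (s^2-1))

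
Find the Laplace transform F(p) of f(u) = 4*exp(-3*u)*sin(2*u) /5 8/(5*((p + 3) ^2 + 4) ) 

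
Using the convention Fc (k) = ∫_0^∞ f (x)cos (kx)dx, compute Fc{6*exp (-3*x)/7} 18/ (7*(k^2 + 9))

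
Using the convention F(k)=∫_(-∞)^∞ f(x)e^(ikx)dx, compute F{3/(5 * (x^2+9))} pi * exp(-3 * Abs(k))/5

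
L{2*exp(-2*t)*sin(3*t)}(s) 6/((s + 2)^2 + 9)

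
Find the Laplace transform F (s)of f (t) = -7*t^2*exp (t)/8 -7/ (4*(s - 1)^3)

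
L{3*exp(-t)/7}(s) 3/(7*(s + 1))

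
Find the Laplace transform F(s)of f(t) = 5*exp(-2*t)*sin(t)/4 5/(4*((s + 2)^2 + 1))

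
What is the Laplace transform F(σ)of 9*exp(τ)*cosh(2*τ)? 9*(σ - 1)/((σ - 1)^2 - 4)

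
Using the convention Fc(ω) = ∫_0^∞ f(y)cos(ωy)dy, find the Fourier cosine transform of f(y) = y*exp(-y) (1 - ω^2)/(ω^2 + 1)^2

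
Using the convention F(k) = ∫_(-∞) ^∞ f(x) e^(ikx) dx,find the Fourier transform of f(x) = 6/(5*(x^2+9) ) 2*pi*exp(-3*Abs(k) ) /5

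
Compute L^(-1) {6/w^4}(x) x^3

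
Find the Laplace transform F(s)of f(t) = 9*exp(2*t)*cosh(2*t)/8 9*(s - 2)/(8*s*(s - 4))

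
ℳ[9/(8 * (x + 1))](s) 9 * pi * csc(pi * s)/8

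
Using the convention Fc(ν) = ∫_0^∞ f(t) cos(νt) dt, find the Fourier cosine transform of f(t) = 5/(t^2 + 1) 5*pi*exp(-ν) /2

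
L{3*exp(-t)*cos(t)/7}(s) 3*(s + 1)/(7*((s + 1)^2 + 1))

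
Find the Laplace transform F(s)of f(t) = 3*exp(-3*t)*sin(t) 3/((s+3)^2+1)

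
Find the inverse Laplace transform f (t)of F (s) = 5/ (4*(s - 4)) 5*exp (4*t)/4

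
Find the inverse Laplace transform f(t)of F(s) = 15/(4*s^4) 5*t^3/8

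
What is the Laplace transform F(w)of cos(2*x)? w/(w^2 + 4)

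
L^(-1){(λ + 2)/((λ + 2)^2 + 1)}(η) exp(-2 * η) * cos(η)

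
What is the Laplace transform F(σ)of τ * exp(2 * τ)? (σ - 2)^(-2)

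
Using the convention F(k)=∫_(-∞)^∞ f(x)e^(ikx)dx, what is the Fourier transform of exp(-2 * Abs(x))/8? 1/(2 * (k^2 + 4))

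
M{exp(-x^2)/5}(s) gamma(s/2)/10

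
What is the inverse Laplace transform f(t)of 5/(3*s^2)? 5*t/3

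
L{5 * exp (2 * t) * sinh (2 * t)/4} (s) 5/ (2 * s * (s - 4))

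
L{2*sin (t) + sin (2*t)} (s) 2/ (s^2 + 1) + 2/ (s^2 + 4)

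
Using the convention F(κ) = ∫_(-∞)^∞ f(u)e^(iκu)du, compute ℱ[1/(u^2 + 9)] pi * exp(-3 * Abs(κ))/3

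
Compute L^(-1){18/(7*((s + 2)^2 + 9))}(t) 6*exp(-2*t)*sin(3*t)/7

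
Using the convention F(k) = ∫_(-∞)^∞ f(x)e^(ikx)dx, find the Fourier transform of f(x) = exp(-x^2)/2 sqrt(pi)*exp(-k^2/4)/2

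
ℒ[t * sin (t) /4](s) s/ (2 * (s^2 + 1) ^2) 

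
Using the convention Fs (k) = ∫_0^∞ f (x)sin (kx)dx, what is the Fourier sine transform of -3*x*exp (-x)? -6*k/ (k^2+1)^2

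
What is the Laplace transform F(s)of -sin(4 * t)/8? -1/(2 * s^2 + 32)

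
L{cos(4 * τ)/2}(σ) σ/(2 * (σ^2 + 16))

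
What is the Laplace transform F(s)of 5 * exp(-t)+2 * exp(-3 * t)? 2/(s+3)+5/(s+1)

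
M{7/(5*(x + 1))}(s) 7*pi*csc(pi*s)/5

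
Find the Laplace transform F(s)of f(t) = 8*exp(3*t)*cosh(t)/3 8*(s - 3)/(3*((s - 3)^2 - 1))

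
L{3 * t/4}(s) 3/(4 * s^2)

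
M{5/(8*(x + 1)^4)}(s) 5*gamma(s)*gamma(4 - s)/48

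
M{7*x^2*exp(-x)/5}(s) 7*gamma(s + 2)/5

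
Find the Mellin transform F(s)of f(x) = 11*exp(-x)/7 11*gamma(s)/7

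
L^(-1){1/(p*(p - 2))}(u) exp(u)*sinh(u)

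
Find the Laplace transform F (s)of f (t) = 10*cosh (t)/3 10*s/ (3*(s^2 - 1))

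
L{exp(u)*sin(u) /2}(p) 1/(2*((p - 1) ^2 + 1) ) 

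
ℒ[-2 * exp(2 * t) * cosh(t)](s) 2 * (2 - s)/((s - 2)^2 - 1)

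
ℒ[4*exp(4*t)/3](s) 4/(3*(s - 4))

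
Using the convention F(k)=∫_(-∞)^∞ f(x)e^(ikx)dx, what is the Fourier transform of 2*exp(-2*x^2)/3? sqrt(2)*sqrt(pi)*exp(-k^2/8)/3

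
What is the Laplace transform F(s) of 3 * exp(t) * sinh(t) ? 3/(s * (s - 2) ) 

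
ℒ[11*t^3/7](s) 66/(7*s^4)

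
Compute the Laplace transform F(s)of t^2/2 s^(-3)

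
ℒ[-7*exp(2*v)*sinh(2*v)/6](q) -7/(3*q*(q - 4))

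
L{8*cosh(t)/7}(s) 8*s/(7*(s^2-1))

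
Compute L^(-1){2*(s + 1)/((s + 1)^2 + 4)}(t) 2*exp(-t)*cos(2*t)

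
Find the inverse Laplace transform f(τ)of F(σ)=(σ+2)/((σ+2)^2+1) exp(-2*τ)*cos(τ)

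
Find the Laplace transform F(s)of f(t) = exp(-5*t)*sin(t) 1/((s + 5)^2 + 1)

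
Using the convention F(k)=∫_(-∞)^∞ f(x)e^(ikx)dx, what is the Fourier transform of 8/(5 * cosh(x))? 8 * pi/(5 * cosh(pi * k/2))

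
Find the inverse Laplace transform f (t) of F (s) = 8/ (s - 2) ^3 4*t^2*exp (2*t) 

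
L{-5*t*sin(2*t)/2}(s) -10*s/(s^2 + 4)^2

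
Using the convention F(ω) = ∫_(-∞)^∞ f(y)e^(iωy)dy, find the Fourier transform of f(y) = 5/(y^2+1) 5 * pi * exp(-Abs(ω))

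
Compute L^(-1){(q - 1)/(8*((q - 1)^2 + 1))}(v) exp(v)*cos(v)/8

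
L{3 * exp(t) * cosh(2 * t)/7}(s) 3 * (s - 1)/(7 * ((s - 1)^2 - 4))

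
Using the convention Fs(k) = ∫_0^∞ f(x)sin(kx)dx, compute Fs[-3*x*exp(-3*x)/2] -9*k/(k^2 + 9)^2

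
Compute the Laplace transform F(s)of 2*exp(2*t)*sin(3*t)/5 6/(5*((s - 2)^2 + 9))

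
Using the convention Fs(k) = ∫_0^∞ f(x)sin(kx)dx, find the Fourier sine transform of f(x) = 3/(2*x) 3*pi/4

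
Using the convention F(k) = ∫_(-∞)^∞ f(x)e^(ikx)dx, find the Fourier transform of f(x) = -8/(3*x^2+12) -4*pi*exp(-2*Abs(k))/3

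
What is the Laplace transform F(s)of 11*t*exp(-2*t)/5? 11/(5*(s + 2)^2)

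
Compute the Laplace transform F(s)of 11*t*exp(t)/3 11/(3*(s - 1)^2)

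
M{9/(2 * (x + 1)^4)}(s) 3 * gamma(s) * gamma(4 - s)/4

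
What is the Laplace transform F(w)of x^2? 2/w^3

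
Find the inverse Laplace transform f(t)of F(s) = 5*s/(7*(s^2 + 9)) 5*cos(3*t)/7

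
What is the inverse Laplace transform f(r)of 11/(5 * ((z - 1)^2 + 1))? 11 * exp(r) * sin(r)/5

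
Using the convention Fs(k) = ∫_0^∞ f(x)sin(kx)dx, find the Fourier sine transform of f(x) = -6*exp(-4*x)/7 -6*k/(7*k^2 + 112)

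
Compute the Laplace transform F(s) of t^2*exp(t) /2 (s - 1) ^(-3) 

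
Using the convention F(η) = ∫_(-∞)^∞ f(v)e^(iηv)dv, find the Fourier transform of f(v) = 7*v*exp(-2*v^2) 7*sqrt(2)*I*sqrt(pi)*η*exp(-η^2/8)/8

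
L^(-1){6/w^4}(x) x^3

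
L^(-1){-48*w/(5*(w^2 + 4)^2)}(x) -12*x*sin(2*x)/5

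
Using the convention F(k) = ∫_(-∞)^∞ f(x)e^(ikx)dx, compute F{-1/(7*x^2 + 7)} -pi*exp(-Abs(k))/7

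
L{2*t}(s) 2/s^2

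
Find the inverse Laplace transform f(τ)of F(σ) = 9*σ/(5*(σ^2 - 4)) 9*cosh(2*τ)/5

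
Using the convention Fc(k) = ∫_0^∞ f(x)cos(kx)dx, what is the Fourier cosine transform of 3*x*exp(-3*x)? 3*(9 - k^2)/(k^2 + 9)^2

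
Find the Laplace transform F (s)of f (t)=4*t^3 24/s^4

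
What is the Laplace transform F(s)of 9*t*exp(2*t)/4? 9/(4*(s - 2)^2)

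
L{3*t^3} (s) 18/s^4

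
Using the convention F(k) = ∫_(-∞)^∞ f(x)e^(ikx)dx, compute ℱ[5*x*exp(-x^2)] 5*I*sqrt(pi)*k*exp(-k^2/4)/2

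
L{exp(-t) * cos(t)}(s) (s+1)/((s+1)^2+1)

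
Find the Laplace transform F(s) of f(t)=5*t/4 5/(4*s^2) 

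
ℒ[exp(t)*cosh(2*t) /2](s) (s - 1) /(2*((s - 1) ^2 - 4) ) 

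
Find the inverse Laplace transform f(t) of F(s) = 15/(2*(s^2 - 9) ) 5*sinh(3*t) /2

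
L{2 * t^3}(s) 12/s^4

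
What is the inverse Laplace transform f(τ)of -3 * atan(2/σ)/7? -3 * sin(2 * τ)/(7 * τ)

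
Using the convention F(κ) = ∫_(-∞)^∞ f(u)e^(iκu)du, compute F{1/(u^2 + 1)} pi * exp(-Abs(κ))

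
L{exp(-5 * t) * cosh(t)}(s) (s+5)/((s+5)^2-1)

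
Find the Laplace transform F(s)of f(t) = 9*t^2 18/s^3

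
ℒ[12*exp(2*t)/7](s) 12/(7*(s - 2))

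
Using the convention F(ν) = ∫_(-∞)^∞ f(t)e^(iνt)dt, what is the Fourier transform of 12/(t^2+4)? 6 * pi * exp(-2 * Abs(ν))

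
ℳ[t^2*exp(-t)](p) gamma(p + 2)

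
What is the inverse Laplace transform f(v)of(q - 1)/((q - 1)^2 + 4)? exp(v)*cos(2*v)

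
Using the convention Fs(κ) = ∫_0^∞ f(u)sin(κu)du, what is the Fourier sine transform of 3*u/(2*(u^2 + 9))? 3*pi*exp(-3*κ)/4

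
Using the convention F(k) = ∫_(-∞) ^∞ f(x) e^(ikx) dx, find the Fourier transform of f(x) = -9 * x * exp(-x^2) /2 -9 * I * sqrt(pi) * k * exp(-k^2/4) /4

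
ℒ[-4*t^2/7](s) -8/(7*s^3)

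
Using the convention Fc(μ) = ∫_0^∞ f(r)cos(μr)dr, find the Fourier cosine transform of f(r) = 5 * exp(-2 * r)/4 5/(2 * (μ^2 + 4))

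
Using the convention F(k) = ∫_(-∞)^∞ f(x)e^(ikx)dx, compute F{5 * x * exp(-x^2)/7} 5 * I * sqrt(pi) * k * exp(-k^2/4)/14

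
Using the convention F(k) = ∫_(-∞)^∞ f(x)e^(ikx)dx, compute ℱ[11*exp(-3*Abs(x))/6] 11/(k^2 + 9)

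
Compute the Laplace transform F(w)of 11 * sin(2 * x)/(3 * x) 11 * atan(2/w)/3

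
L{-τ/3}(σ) -1/(3 * σ^2)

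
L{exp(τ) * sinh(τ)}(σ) 1/(σ * (σ - 2))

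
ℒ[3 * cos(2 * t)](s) 3 * s/(s^2 + 4)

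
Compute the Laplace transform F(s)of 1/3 1/(3*s)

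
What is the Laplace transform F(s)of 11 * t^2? 22/s^3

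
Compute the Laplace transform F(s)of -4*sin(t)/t -4*atan(1/s)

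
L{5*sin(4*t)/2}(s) 10/(s^2 + 16)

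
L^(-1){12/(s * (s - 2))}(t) 12 * exp(t) * sinh(t)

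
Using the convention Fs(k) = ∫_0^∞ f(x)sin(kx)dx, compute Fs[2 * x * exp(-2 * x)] 8 * k/(k^2+4)^2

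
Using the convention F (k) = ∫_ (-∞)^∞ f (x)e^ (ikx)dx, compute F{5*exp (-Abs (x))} 10/ (k^2+1)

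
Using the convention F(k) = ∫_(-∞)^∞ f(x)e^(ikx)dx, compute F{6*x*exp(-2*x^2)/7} 3*sqrt(2)*I*sqrt(pi)*k*exp(-k^2/8)/28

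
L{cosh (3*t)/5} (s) s/ (5*(s^2 - 9))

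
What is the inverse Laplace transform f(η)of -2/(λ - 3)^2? -2*η*exp(3*η)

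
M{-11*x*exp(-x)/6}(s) -11*gamma(s+1)/6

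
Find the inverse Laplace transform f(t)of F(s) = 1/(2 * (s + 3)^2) t * exp(-3 * t)/2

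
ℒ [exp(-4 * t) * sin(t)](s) 1/((s+4)^2+1)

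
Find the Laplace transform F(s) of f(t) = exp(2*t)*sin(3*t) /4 3/(4*((s - 2) ^2 + 9) ) 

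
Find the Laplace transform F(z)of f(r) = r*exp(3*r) (z - 3)^(-2)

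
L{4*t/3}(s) 4/(3*s^2)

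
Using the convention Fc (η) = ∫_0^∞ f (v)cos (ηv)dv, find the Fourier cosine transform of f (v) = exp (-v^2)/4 sqrt (pi)*exp (-η^2/4)/8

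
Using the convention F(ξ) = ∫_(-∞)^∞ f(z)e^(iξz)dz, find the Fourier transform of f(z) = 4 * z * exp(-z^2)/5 2 * I * sqrt(pi) * ξ * exp(-ξ^2/4)/5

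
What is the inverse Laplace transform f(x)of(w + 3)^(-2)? x*exp(-3*x)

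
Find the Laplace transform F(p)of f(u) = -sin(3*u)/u -atan(3/p)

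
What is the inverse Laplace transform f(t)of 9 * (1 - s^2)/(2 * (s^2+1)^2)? -9 * t * cos(t)/2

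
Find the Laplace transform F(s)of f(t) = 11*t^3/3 22/s^4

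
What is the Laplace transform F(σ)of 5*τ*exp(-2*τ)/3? 5/(3*(σ + 2)^2)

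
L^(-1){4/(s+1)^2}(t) 4 * t * exp(-t)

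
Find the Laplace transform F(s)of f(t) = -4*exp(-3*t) -4/(s + 3)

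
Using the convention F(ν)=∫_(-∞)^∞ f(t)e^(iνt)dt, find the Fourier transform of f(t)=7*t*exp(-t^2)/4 7*I*sqrt(pi)*ν*exp(-ν^2/4)/8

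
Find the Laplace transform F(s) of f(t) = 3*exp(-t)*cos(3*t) 3*(s + 1) /((s + 1) ^2 + 9) 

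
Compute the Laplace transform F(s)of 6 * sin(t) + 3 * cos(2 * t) 6/(s^2 + 1) + 3 * s/(s^2 + 4)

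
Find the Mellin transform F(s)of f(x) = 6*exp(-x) 6*gamma(s)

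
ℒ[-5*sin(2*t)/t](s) -5*atan(2/s)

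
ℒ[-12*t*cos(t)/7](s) 12*(1 - s^2)/(7*(s^2 + 1)^2)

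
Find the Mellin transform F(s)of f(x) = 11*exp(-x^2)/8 11*gamma(s/2)/16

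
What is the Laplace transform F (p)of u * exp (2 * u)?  (p - 2)^ (-2)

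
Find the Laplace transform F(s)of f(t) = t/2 1/(2*s^2)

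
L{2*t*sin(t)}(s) 4*s/(s^2 + 1)^2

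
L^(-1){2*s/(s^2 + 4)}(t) 2*cos(2*t)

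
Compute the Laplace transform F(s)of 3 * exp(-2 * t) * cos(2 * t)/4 3 * (s + 2)/(4 * ((s + 2)^2 + 4))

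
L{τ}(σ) σ^(-2) 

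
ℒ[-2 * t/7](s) -2/(7 * s^2)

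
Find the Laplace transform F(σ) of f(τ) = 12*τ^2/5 24/(5*σ^3) 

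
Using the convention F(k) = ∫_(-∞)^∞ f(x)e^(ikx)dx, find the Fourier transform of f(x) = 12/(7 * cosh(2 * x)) 6 * pi/(7 * cosh(pi * k/4))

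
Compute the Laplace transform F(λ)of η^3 6/λ^4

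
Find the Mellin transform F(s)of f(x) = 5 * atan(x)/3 -5 * pi * sec(pi * s/2)/(6 * s)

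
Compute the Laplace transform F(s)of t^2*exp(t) 2/(s - 1)^3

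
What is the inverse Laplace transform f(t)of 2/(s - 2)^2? 2*t*exp(2*t)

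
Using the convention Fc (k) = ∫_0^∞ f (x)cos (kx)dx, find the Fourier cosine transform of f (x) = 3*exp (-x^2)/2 3*sqrt (pi)*exp (-k^2/4)/4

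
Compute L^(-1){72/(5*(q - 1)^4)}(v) 12*v^3*exp(v)/5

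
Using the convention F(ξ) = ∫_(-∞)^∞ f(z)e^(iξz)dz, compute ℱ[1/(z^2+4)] pi*exp(-2*Abs(ξ))/2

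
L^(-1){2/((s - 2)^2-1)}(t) 2*exp(2*t)*sinh(t)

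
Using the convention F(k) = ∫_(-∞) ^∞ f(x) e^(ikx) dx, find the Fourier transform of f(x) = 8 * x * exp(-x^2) 4 * I * sqrt(pi) * k * exp(-k^2/4) 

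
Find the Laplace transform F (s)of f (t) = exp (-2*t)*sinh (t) 1/ ( (s + 2)^2-1)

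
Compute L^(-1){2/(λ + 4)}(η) 2 * exp(-4 * η)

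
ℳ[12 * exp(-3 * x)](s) 12 * gamma(s)/3^s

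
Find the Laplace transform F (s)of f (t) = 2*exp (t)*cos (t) 2*(s - 1)/ ( (s - 1)^2 + 1)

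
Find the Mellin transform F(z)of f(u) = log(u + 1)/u -pi * csc(pi * z)/(z - 1)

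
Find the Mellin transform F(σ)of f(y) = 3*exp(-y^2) 3*gamma(σ/2)/2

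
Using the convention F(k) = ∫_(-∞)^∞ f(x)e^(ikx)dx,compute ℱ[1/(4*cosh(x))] pi/(4*cosh(pi*k/2))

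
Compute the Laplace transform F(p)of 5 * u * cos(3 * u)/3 5 * (p^2 - 9)/(3 * (p^2 + 9)^2)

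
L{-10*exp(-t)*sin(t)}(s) -10/((s + 1)^2 + 1)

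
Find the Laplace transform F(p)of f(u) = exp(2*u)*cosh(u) (p - 2)/((p - 2)^2 - 1)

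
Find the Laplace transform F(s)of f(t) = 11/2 11/(2*s)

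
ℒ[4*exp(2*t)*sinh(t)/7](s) 4/(7*((s - 2)^2 - 1))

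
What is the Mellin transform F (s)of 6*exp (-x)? 6*gamma (s)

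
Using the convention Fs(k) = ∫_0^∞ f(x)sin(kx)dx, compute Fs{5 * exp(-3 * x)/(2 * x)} 5 * atan(k/3)/2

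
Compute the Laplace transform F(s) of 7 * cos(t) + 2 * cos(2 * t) 7 * s/(s^2 + 1) + 2 * s/(s^2 + 4) 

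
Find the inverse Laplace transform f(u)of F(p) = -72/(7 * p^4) -12 * u^3/7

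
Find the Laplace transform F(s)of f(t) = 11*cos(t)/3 11*s/(3*(s^2 + 1))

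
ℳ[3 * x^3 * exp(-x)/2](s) 3 * gamma(s + 3)/2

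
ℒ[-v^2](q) -2/q^3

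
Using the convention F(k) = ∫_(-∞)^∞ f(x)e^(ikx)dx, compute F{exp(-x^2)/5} sqrt(pi)*exp(-k^2/4)/5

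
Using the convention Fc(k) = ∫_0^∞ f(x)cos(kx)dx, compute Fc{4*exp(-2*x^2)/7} sqrt(2)*sqrt(pi)*exp(-k^2/8)/7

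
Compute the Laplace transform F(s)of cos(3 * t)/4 s/(4 * (s^2 + 9))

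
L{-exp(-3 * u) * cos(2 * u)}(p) (-p - 3)/((p+3)^2+4)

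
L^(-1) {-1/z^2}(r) -r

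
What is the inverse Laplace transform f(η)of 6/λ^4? η^3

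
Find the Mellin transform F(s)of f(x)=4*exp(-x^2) 2*gamma(s/2)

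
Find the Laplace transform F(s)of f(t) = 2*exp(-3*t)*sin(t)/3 2/(3*((s+3)^2+1))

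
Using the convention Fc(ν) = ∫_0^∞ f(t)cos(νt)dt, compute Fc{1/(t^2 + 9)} pi * exp(-3 * ν)/6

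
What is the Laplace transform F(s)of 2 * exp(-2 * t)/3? 2/(3 * (s + 2))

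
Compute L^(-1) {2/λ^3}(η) η^2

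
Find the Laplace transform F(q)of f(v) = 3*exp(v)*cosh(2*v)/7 3*(q - 1)/(7*((q - 1)^2-4))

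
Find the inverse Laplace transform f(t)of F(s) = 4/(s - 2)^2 4*t*exp(2*t)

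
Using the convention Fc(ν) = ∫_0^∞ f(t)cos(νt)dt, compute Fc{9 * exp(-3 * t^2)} 3 * sqrt(3) * sqrt(pi) * exp(-ν^2/12)/2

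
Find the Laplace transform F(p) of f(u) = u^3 6/p^4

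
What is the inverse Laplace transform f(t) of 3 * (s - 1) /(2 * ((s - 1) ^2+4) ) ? 3 * exp(t) * cos(2 * t) /2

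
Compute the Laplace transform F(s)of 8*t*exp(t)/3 8/(3*(s - 1)^2)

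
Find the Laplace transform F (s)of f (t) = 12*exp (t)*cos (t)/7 12*(s - 1)/ (7*( (s - 1)^2 + 1))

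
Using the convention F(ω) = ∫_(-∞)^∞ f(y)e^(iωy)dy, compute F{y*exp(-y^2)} I*sqrt(pi)*ω*exp(-ω^2/4)/2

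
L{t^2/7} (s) 2/ (7 * s^3)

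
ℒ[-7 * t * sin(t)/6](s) -7 * s/(3 * (s^2 + 1)^2)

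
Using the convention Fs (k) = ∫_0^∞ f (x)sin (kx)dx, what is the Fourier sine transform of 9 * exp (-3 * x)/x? 9 * atan (k/3)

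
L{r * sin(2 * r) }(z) 4 * z/(z^2 + 4) ^2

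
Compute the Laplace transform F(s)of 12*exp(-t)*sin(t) 12/((s+1)^2+1)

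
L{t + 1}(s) s^(-2) + 1/s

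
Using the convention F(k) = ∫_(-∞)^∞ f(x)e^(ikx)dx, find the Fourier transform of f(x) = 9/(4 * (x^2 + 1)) 9 * pi * exp(-Abs(k))/4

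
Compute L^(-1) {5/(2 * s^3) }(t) 5 * t^2/4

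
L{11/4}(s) 11/(4*s)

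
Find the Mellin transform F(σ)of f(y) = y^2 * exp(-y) gamma(σ+2)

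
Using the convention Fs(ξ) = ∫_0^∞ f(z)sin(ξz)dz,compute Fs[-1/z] -pi/2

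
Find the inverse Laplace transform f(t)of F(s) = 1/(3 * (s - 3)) exp(3 * t)/3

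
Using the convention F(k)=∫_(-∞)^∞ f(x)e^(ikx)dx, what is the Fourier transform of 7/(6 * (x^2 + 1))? 7 * pi * exp(-Abs(k))/6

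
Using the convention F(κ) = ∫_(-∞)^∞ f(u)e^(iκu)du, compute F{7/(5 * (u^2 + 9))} 7 * pi * exp(-3 * Abs(κ))/15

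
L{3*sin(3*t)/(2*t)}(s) 3*atan(3/s)/2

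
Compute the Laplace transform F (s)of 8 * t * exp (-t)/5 8/ (5 * (s + 1)^2)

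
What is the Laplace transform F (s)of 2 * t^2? 4/s^3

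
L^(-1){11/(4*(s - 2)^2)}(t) 11*t*exp(2*t)/4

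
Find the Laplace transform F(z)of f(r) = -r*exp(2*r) -1/(z - 2)^2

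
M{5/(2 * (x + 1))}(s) 5 * pi * csc(pi * s)/2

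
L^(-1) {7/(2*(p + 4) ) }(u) 7*exp(-4*u) /2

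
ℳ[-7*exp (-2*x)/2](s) -7*gamma (s)/ (2*2^s)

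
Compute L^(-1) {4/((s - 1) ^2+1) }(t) 4 * exp(t) * sin(t) 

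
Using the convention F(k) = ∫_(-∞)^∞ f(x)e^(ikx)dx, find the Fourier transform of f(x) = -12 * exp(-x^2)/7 -12 * sqrt(pi) * exp(-k^2/4)/7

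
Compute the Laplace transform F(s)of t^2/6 1/(3*s^3)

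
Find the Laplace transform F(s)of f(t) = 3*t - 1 3/s^2 - 1/s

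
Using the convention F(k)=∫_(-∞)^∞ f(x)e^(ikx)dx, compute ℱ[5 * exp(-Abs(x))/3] 10/(3 * (k^2 + 1))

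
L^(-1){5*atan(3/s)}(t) 5*sin(3*t)/t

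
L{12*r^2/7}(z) 24/(7*z^3)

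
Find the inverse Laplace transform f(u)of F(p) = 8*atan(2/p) 8*sin(2*u)/u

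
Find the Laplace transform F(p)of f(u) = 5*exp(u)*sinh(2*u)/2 5/((p - 1)^2 - 4)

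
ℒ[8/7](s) 8/(7*s)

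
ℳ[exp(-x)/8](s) gamma(s)/8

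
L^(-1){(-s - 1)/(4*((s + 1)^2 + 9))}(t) -exp(-t)*cos(3*t)/4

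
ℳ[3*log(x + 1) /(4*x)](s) -3*pi*csc(pi*s) /(4*s - 4) 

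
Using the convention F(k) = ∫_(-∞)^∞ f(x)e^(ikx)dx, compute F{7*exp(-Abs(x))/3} 14/(3*(k^2 + 1))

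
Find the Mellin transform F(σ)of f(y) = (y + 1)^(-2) (-pi*σ + pi)/sin(pi*σ)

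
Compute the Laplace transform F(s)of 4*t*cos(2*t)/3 4*(s^2 - 4)/(3*(s^2 + 4)^2)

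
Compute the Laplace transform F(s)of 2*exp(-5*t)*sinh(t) 2/((s + 5)^2-1)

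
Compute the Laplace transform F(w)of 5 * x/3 5/(3 * w^2)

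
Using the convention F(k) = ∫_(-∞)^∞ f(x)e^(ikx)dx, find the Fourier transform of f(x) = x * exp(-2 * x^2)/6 sqrt(2) * I * sqrt(pi) * k * exp(-k^2/8)/48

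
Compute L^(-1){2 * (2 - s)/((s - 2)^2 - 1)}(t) -2 * exp(2 * t) * cosh(t)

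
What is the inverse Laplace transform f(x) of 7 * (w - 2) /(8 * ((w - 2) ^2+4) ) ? 7 * exp(2 * x) * cos(2 * x) /8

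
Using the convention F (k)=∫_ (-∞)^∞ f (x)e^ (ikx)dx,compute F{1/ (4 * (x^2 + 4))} pi * exp (-2 * Abs (k))/8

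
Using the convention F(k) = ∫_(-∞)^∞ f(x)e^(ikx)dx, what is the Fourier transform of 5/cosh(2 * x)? 5 * pi/(2 * cosh(pi * k/4))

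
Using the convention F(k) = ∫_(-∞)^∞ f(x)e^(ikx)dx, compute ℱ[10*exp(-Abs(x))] 20/(k^2 + 1)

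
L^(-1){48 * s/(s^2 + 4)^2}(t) 12 * t * sin(2 * t)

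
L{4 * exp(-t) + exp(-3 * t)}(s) 1/(s + 3) + 4/(s + 1)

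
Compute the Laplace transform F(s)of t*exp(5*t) (s - 5)^(-2)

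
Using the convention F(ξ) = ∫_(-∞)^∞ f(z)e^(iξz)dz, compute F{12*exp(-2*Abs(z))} 48/(ξ^2 + 4)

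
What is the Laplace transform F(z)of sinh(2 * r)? 2/(z^2 - 4)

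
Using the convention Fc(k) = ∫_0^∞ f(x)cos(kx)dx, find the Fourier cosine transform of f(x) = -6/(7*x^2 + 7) -3*pi*exp(-k)/7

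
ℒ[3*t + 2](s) 2/s + 3/s^2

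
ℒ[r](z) z^(-2)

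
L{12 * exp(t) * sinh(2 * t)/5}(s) 24/(5 * ((s - 1)^2 - 4))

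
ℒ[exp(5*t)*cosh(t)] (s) (s - 5)/((s - 5)^2 - 1)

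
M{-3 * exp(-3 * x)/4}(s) -3^(1 - s) * gamma(s)/4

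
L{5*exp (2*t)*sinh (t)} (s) 5/ ( (s - 2)^2-1)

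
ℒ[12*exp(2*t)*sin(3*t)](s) 36/((s - 2)^2 + 9)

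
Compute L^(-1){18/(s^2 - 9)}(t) 6*sinh(3*t)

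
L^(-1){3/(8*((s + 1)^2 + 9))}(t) exp(-t)*sin(3*t)/8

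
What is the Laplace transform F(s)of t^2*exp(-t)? 2/(s + 1)^3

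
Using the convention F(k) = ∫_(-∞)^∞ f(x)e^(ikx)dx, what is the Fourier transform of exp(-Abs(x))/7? 2/(7*(k^2+1))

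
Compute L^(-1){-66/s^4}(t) -11*t^3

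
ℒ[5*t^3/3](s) 10/s^4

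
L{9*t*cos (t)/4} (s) 9*(s^2-1)/ (4*(s^2 + 1)^2)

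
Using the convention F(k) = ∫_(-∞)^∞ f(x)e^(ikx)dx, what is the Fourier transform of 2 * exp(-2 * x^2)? sqrt(2) * sqrt(pi) * exp(-k^2/8)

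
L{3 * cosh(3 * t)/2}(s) 3 * s/(2 * (s^2 - 9))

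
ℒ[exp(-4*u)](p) 1/(p + 4)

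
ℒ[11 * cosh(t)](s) 11 * s/(s^2 - 1)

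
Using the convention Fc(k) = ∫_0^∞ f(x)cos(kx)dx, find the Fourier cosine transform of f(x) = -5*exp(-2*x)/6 -5/(3*k^2 + 12)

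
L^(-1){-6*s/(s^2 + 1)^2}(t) -3*t*sin(t)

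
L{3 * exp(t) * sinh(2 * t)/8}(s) 3/(4 * ((s - 1)^2 - 4))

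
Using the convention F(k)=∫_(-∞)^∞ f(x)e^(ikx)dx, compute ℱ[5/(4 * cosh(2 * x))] 5 * pi/(8 * cosh(pi * k/4))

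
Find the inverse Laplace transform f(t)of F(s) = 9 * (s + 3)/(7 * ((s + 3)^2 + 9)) 9 * exp(-3 * t) * cos(3 * t)/7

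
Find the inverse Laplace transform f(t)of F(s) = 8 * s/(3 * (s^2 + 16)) 8 * cos(4 * t)/3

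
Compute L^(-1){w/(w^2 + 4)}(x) cos(2*x)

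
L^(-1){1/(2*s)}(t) 1/2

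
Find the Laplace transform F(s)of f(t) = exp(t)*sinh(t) 1/(s*(s - 2))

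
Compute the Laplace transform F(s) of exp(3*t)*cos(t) (s - 3) /((s - 3) ^2 + 1) 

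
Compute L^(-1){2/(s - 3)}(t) 2 * exp(3 * t)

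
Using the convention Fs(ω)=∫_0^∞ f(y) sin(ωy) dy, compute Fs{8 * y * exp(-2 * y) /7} 32 * ω/(7 * (ω^2 + 4) ^2) 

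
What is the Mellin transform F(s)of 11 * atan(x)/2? -11 * pi * sec(pi * s/2)/(4 * s)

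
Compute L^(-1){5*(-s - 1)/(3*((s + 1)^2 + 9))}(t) -5*exp(-t)*cos(3*t)/3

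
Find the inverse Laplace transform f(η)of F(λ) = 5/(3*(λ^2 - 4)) 5*sinh(2*η)/6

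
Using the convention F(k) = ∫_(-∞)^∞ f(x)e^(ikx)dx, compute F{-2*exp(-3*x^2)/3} -2*sqrt(3)*sqrt(pi)*exp(-k^2/12)/9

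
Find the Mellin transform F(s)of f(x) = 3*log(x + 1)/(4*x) -3*pi*csc(pi*s)/(4*s - 4)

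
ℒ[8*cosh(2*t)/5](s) 8*s/(5*(s^2 - 4))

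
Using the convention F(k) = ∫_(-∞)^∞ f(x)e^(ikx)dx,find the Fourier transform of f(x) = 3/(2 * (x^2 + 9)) pi * exp(-3 * Abs(k))/2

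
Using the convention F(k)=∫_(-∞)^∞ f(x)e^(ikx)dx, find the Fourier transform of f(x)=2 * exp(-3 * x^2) 2 * sqrt(3) * sqrt(pi) * exp(-k^2/12)/3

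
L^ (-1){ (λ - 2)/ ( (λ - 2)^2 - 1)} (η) exp (2*η)*cosh (η)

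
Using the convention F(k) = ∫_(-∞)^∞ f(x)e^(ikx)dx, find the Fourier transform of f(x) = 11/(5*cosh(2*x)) 11*pi/(10*cosh(pi*k/4))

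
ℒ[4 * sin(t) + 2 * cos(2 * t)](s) 4/(s^2 + 1) + 2 * s/(s^2 + 4)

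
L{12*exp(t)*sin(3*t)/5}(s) 36/(5*((s - 1)^2+9))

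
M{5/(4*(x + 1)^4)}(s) 5*gamma(s)*gamma(4 - s)/24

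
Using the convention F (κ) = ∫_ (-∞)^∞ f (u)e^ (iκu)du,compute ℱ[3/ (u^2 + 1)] 3 * pi * exp (-Abs (κ))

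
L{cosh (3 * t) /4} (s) s/ (4 * (s^2 - 9) ) 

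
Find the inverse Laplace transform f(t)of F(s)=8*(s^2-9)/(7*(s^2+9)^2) 8*t*cos(3*t)/7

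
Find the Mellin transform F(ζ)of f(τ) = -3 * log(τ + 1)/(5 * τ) 3 * pi * csc(pi * ζ)/(5 * (ζ - 1))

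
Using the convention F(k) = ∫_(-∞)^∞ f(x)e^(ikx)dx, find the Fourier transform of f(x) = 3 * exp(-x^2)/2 3 * sqrt(pi) * exp(-k^2/4)/2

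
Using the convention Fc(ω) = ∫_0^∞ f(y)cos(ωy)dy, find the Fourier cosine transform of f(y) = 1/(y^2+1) pi*exp(-ω)/2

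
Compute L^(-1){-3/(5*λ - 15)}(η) -3*exp(3*η)/5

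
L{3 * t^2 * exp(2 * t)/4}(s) 3/(2 * (s - 2)^3)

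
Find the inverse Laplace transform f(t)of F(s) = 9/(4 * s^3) 9 * t^2/8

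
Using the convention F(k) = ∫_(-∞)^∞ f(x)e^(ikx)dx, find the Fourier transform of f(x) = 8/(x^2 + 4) 4*pi*exp(-2*Abs(k))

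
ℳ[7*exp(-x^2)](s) 7*gamma(s/2)/2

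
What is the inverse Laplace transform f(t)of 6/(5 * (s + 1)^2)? 6 * t * exp(-t)/5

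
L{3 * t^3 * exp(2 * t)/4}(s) 9/(2 * (s - 2)^4)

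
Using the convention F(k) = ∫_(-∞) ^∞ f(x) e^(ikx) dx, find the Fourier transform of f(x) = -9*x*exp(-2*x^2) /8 -9*sqrt(2)*I*sqrt(pi)*k*exp(-k^2/8) /64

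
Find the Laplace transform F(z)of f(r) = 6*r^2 12/z^3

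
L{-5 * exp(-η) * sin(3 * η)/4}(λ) -15/(4 * (λ + 1)^2 + 36)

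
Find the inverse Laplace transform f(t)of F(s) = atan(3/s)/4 sin(3 * t)/(4 * t)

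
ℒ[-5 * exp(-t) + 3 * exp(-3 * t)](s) 3/(s + 3) - 5/(s + 1)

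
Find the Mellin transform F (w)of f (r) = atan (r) -pi*sec (pi*w/2)/ (2*w)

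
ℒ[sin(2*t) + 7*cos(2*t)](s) 7*s/(s^2 + 4) + 2/(s^2 + 4)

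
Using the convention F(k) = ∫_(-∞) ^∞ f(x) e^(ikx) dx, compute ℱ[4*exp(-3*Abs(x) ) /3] 8/(k^2 + 9) 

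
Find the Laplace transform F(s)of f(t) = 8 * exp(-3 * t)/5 8/(5 * (s + 3))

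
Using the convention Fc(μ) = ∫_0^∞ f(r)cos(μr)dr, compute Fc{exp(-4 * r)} 4/(μ^2 + 16)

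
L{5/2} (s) 5/ (2*s)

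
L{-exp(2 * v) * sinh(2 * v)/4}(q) -1/(2 * q * (q - 4))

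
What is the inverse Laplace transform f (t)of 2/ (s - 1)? 2 * exp (t)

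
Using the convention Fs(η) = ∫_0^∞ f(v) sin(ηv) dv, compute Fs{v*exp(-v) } 2*η/(η^2+1) ^2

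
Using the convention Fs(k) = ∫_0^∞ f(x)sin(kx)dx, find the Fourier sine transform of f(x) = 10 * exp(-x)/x 10 * atan(k)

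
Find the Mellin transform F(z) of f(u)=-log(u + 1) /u pi*csc(pi*z) /(z - 1) 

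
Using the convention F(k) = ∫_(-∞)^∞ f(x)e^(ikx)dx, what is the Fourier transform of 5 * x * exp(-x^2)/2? 5 * I * sqrt(pi) * k * exp(-k^2/4)/4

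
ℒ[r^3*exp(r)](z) 6/(z - 1)^4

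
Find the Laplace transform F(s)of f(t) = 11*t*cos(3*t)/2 11*(s^2 - 9)/(2*(s^2 + 9)^2)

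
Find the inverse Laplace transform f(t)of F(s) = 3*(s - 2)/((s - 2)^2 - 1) 3*exp(2*t)*cosh(t)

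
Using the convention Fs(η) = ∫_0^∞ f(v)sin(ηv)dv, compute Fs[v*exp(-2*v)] 4*η/(η^2+4)^2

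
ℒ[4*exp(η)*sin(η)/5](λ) 4/(5*((λ - 1)^2 + 1))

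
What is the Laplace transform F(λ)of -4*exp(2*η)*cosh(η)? 4*(2 - λ)/((λ - 2)^2 - 1)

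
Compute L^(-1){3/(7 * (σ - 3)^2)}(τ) 3 * τ * exp(3 * τ)/7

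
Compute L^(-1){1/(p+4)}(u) exp(-4*u)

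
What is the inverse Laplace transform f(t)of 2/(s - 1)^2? 2*t*exp(t)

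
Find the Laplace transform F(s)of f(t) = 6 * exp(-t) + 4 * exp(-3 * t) 6/(s + 1) + 4/(s + 3)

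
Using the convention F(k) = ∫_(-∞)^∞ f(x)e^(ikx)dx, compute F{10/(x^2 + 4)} 5*pi*exp(-2*Abs(k))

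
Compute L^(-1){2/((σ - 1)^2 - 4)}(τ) exp(τ)*sinh(2*τ)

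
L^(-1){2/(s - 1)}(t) 2 * exp(t)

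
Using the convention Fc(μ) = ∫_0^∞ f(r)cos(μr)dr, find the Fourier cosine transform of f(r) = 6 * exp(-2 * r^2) 3 * sqrt(2) * sqrt(pi) * exp(-μ^2/8)/2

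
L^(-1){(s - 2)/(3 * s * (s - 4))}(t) exp(2 * t) * cosh(2 * t)/3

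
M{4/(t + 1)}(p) 4*pi*csc(pi*p)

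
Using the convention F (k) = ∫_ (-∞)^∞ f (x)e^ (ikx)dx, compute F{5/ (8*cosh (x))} 5*pi/ (8*cosh (pi*k/2))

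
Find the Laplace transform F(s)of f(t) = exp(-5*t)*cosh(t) (s+5)/((s+5)^2 - 1)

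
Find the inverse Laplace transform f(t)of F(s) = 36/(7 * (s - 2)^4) 6 * t^3 * exp(2 * t)/7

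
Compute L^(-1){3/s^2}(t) 3*t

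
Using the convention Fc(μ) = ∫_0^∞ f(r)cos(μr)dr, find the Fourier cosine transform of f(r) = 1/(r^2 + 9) pi * exp(-3 * μ)/6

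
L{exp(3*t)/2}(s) 1/(2*(s - 3))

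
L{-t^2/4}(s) -1/(2*s^3)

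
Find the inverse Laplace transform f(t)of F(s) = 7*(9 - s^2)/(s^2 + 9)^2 -7*t*cos(3*t)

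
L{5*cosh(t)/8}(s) 5*s/(8*(s^2 - 1))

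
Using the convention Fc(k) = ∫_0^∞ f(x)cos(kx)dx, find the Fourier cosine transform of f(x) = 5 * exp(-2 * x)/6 5/(3 * (k^2 + 4))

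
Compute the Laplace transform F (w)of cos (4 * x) w/ (w^2 + 16)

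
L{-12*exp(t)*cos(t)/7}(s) 12*(1 - s)/(7*((s - 1)^2 + 1))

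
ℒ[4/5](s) 4/(5*s)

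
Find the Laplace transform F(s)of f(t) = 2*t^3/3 4/s^4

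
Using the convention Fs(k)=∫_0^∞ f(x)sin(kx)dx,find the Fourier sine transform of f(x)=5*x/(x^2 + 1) 5*pi*exp(-k)/2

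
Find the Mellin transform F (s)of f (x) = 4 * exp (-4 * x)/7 2^ (2 - 2 * s) * gamma (s)/7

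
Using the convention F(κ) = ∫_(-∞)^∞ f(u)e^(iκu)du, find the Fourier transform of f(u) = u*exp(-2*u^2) sqrt(2)*I*sqrt(pi)*κ*exp(-κ^2/8)/8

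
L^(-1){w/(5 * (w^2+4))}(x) cos(2 * x)/5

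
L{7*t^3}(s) 42/s^4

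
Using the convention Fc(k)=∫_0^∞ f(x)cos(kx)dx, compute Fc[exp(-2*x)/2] 1/(k^2 + 4)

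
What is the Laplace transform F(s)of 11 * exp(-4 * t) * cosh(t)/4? 11 * (s + 4)/(4 * ((s + 4)^2-1))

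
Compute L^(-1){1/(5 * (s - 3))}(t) exp(3 * t)/5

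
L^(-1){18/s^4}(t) 3*t^3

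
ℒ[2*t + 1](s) 2/s^2 + 1/s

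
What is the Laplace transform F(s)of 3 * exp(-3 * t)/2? 3/(2 * (s + 3))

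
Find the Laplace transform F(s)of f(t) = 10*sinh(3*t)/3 10/(s^2 - 9)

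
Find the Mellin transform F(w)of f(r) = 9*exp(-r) 9*gamma(w)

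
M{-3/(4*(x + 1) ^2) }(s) 3*pi*(s - 1) /(4*sin(pi*s) ) 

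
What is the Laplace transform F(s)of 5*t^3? 30/s^4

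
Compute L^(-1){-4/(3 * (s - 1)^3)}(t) -2 * t^2 * exp(t)/3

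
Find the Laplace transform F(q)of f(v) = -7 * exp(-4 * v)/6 -7/(6 * q + 24)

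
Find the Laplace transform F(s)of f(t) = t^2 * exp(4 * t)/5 2/(5 * (s - 4)^3)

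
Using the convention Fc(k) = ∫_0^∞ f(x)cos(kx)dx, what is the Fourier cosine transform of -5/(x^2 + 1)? -5 * pi * exp(-k)/2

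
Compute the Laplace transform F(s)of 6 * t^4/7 144/(7 * s^5)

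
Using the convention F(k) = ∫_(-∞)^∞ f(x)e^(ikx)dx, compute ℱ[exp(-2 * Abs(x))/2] 2/(k^2 + 4)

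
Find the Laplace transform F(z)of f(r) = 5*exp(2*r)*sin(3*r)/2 15/(2*((z - 2)^2 + 9))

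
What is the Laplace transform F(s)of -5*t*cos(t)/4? 5*(1 - s^2)/(4*(s^2 + 1)^2)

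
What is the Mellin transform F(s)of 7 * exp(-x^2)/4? 7 * gamma(s/2)/8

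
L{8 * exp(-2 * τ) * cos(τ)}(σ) 8 * (σ + 2)/((σ + 2)^2 + 1)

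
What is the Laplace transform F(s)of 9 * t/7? 9/(7 * s^2)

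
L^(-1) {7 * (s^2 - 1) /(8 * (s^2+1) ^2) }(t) 7 * t * cos(t) /8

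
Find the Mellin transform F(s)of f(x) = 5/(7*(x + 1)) 5*pi*csc(pi*s)/7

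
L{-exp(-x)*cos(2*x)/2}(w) (-w - 1)/(2*((w + 1)^2 + 4))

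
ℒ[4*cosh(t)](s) 4*s/(s^2-1)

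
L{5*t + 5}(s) 5/s^2 + 5/s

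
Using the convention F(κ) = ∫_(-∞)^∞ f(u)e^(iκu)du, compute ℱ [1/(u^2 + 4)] pi*exp(-2*Abs(κ))/2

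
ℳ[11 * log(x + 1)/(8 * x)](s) -11 * pi * csc(pi * s)/(8 * s - 8)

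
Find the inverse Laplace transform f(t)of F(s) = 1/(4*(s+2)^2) t*exp(-2*t)/4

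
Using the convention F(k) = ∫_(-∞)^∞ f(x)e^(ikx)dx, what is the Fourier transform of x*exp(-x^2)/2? I*sqrt(pi)*k*exp(-k^2/4)/4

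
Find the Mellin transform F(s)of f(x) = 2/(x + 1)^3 gamma(s)*gamma(3 - s)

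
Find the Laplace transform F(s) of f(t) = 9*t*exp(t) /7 9/(7*(s - 1) ^2) 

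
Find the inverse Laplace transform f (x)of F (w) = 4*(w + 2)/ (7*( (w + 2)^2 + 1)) 4*exp (-2*x)*cos (x)/7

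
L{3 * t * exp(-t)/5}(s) 3/(5 * (s + 1)^2)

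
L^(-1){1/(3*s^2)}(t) t/3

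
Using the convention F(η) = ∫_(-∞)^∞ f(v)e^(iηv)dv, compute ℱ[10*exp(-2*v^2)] 5*sqrt(2)*sqrt(pi)*exp(-η^2/8)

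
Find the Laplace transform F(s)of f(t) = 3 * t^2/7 6/(7 * s^3)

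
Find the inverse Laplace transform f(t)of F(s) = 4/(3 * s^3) 2 * t^2/3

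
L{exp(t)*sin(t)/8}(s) 1/(8*((s - 1)^2 + 1))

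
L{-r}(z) -1/z^2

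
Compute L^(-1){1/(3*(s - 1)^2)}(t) t*exp(t)/3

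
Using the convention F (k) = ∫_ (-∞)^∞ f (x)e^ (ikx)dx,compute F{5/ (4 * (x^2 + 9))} 5 * pi * exp (-3 * Abs (k))/12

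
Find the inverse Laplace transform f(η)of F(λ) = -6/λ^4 -η^3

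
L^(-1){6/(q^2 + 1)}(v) 6 * sin(v)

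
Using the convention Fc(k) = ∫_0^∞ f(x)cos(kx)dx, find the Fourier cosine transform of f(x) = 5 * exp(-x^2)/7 5 * sqrt(pi) * exp(-k^2/4)/14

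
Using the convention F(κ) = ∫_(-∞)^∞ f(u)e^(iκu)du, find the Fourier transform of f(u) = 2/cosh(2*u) pi/cosh(pi*κ/4)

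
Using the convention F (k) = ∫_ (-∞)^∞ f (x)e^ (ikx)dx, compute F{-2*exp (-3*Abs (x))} -12/ (k^2 + 9)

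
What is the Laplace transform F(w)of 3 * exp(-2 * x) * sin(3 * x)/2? 9/(2 * ((w + 2)^2 + 9))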